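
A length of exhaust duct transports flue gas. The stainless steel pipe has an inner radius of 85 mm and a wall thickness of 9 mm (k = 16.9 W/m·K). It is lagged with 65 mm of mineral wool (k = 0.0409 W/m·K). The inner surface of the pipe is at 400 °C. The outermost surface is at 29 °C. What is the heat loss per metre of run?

q′ ≈ 181 W/m

Cylindrical conduction, so R = ln(r₂/r₁)/(2πkL) per layer, in series:
R_stainless steel pipe wall = ln(94/85)/(2π×16.9×1) = 9.478×10^-4 K/W
R_mineral wool = ln(159/94)/(2π×0.0409×1) = 2.045 K/W
R_total = 2.046 K/W
Q = ΔT/R_total = 371/2.046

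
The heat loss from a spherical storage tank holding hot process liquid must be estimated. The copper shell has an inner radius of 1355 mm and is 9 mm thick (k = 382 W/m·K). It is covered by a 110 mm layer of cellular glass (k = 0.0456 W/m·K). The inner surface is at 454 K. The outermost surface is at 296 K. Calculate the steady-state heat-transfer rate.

Spherical conduction: R = (1/r_in − 1/r_out)/(4πk) per layer; series-sum.
R_copper shell = (1/1.355 − 1/1.364)/(4π×382) = 1.014×10^-6 K/W
R_cellular glass = (1/1.364 − 1/1.474)/(4π×0.0456) = 0.09548 K/W
R_total = 0.09548 K/W
Q = ΔT/R_total = 158/0.09548

Q ≈ 1650 W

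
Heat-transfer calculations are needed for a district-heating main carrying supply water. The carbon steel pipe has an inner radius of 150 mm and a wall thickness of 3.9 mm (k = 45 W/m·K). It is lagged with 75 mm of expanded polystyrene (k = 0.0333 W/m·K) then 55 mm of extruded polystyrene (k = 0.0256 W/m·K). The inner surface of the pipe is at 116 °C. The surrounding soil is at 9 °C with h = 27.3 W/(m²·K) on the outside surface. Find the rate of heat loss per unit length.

Cylindrical conduction, so R = ln(r₂/r₁)/(2πkL) per layer, in series:
R_carbon steel pipe wall = ln(153.9/150)/(2π×45×1) = 9.078×10^-5 K/W
R_expanded polystyrene = ln(228.9/153.9)/(2π×0.0333×1) = 1.897 K/W
R_extruded polystyrene = ln(283.9/228.9)/(2π×0.0256×1) = 1.339 K/W
R_outer film = 1/(h_o·2πr_oL) = 1/(27.3×2π×0.2839×1) = 0.02053 K/W
R_total = 3.257 K/W
Q = ΔT/R_total = 107/3.257

q′ ≈ 32.9 W/m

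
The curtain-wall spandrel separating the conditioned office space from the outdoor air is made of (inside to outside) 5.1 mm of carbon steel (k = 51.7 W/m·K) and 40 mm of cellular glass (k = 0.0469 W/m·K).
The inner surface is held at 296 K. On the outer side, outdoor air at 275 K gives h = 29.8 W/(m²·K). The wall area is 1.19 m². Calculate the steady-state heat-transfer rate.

Model the wall as resistances in series:
R_carbon steel = L/(kA) = 0.0051/(51.7×1.19) = 8.29×10^-5 K/W
R_cellular glass = L/(kA) = 0.04/(0.0469×1.19) = 0.7167 K/W
R_outer film = 1/(h_o·A) = 1/(29.8×1.19) = 0.0282 K/W
R_total = 0.745 K/W
Q = ΔT / R_total = 21 / 0.745

Q ≈ 28.2 W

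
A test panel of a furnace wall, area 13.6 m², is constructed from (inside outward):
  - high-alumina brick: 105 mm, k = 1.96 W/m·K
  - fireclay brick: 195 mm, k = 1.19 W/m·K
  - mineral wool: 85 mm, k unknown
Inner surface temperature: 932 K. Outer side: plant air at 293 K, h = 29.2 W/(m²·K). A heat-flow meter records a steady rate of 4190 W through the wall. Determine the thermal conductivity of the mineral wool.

Treating each layer as a thermal resistance in series:
R_high-alumina brick = L/(kA) = 0.105/(1.96×13.6) = 0.003939 K/W
R_fireclay brick = L/(kA) = 0.195/(1.19×13.6) = 0.01205 K/W
R_outer film = 1/(h_o·A) = 1/(29.2×13.6) = 0.002518 K/W
Sum of known resistances R_other = 0.01851 K/W
Total R = ΔT/Q = 639/4190 = 0.1525 K/W
R_mineral wool = R_total − R_other = 0.134 K/W
k = L/(R·A) = 0.085/(0.134×13.6)

k ≈ 0.0466 W/(m·K)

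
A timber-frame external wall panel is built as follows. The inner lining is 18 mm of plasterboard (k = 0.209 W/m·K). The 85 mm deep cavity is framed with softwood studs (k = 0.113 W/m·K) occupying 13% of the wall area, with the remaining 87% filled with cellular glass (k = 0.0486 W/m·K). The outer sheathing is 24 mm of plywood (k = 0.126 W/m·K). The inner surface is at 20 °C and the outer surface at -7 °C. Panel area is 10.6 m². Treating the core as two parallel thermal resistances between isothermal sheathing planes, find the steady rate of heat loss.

Sheathing layers in series; stud and cavity paths in parallel between them.
R_inner = 0.018/(0.209×10.6) = 0.008125 K/W
R_stud  = 0.085/(0.113×0.13×10.6) = 0.5459 K/W
R_cav   = 0.085/(0.0486×0.87×10.6) = 0.1897 K/W
1/R_core = 1/R_stud + 1/R_cav → R_core = 0.1408 K/W
R_outer = 0.024/(0.126×10.6) = 0.01797 K/W
R_total = 0.1668 K/W
Q = ΔT/R_total = 27/0.1668

Q ≈ 162 W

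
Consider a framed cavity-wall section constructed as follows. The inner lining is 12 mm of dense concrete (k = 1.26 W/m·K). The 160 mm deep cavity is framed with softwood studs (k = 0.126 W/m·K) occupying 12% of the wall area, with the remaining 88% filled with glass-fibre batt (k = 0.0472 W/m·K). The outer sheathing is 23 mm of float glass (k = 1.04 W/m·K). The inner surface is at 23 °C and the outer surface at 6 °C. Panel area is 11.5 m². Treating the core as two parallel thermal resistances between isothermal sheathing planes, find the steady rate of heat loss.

Q ≈ 68.5 W

Sheathing layers in series; stud and cavity paths in parallel between them.
R_inner = 0.012/(1.26×11.5) = 8.282×10^-4 K/W
R_stud  = 0.16/(0.126×0.12×11.5) = 0.9202 K/W
R_cav   = 0.16/(0.0472×0.88×11.5) = 0.335 K/W
1/R_core = 1/R_stud + 1/R_cav → R_core = 0.2456 K/W
R_outer = 0.023/(1.04×11.5) = 0.001923 K/W
R_total = 0.2483 K/W
Q = ΔT/R_total = 17/0.2483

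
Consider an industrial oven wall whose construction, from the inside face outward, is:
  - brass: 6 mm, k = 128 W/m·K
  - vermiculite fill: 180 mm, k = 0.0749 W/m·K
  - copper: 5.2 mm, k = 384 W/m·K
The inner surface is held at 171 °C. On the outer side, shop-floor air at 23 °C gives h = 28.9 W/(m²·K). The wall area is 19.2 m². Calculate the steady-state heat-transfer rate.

Q ≈ 1170 W

Treating each layer as a thermal resistance in series:
R_brass = L/(kA) = 0.006/(128×19.2) = 2.441×10^-6 K/W
R_vermiculite fill = L/(kA) = 0.18/(0.0749×19.2) = 0.1252 K/W
R_copper = L/(kA) = 0.0052/(384×19.2) = 7.053×10^-7 K/W
R_outer film = 1/(h_o·A) = 1/(28.9×19.2) = 0.001802 K/W
R_total = 0.127 K/W
Q = ΔT / R_total = 148 / 0.127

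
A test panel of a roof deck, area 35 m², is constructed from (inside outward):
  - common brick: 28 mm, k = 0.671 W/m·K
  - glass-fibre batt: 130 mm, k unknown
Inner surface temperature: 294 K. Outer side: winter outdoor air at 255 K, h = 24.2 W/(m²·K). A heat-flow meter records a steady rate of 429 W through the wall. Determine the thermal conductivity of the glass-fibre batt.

k ≈ 0.042 W/(m·K)

Model the wall as resistances in series:
R_common brick = L/(kA) = 0.028/(0.671×35) = 0.001192 K/W
R_outer film = 1/(h_o·A) = 1/(24.2×35) = 0.001181 K/W
Sum of known resistances R_other = 0.002373 K/W
Total R = ΔT/Q = 39/429 = 0.09091 K/W
R_glass-fibre batt = R_total − R_other = 0.08854 K/W
k = L/(R·A) = 0.13/(0.08854×35)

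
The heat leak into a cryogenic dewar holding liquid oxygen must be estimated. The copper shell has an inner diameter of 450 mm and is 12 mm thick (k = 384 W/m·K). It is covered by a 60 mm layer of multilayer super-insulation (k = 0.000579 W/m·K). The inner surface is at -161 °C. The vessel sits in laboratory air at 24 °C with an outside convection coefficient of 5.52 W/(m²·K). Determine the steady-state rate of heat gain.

Each spherical layer contributes R = (1/r_i − 1/r_o)/(4πk):
R_copper shell = (1/0.225 − 1/0.237)/(4π×384) = 4.663×10^-5 K/W
R_multilayer super-insulation = (1/0.237 − 1/0.297)/(4π×0.000579) = 117.2 K/W
R_outer film = 1/(h·4πr_o²) = 1/(5.52×4π×0.297²) = 0.1634 K/W
R_total = 117.3 K/W
Q = ΔT/R_total = 185/117.3

Q ≈ 1.58 W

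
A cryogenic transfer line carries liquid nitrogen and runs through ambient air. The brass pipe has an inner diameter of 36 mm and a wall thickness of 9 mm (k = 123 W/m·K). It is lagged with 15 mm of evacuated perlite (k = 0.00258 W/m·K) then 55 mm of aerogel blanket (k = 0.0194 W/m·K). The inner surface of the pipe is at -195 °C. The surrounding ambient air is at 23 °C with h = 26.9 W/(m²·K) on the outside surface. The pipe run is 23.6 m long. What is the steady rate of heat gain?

For a radial system each layer contributes R = ln(r_out/r_in)/(2πkL); films add R = 1/(hA).
R_brass pipe wall = ln(27/18)/(2π×123×23.6) = 2.223×10^-5 K/W
R_evacuated perlite = ln(42/27)/(2π×0.00258×23.6) = 1.155 K/W
R_aerogel blanket = ln(97/42)/(2π×0.0194×23.6) = 0.291 K/W
R_outer film = 1/(h_o·2πr_oL) = 1/(26.9×2π×0.097×23.6) = 0.002585 K/W
R_total = 1.448 K/W
Q = ΔT/R_total = 218/1.448

Q ≈ 151 W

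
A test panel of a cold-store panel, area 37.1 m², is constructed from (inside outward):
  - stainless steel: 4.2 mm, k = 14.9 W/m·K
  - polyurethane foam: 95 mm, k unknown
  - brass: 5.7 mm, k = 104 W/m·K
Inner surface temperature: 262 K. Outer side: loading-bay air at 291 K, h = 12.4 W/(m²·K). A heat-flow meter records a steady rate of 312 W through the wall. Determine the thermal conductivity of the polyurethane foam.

k ≈ 0.0282 W/(m·K)

Series thermal resistances:
R_stainless steel = L/(kA) = 0.0042/(14.9×37.1) = 7.598×10^-6 K/W
R_brass = L/(kA) = 0.0057/(104×37.1) = 1.477×10^-6 K/W
R_outer film = 1/(h_o·A) = 1/(12.4×37.1) = 0.002174 K/W
Sum of known resistances R_other = 0.002183 K/W
Total R = ΔT/Q = 29/312 = 0.09295 K/W
R_polyurethane foam = R_total − R_other = 0.09077 K/W
k = L/(R·A) = 0.095/(0.09077×37.1)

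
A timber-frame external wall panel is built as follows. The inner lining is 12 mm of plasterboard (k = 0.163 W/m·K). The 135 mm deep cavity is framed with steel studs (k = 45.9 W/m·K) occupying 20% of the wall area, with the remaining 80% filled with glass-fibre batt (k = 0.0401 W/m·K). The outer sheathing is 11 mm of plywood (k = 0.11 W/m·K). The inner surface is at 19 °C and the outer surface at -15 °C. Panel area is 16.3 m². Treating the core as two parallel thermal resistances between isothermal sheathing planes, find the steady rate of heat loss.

Sheathing layers in series; stud and cavity paths in parallel between them.
R_inner = 0.012/(0.163×16.3) = 0.004517 K/W
R_stud  = 0.135/(45.9×0.2×16.3) = 9.022×10^-4 K/W
R_cav   = 0.135/(0.0401×0.8×16.3) = 0.2582 K/W
1/R_core = 1/R_stud + 1/R_cav → R_core = 8.991×10^-4 K/W
R_outer = 0.011/(0.11×16.3) = 0.006135 K/W
R_total = 0.01155 K/W
Q = ΔT/R_total = 34/0.01155

Q ≈ 2940 W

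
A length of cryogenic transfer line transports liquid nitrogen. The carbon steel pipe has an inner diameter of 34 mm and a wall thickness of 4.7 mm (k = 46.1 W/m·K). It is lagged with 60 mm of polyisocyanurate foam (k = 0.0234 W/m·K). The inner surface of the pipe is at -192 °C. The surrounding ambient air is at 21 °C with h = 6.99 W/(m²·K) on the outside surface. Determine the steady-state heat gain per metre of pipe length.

q′ ≈ 22.9 W/m

Cylindrical conduction, so R = ln(r₂/r₁)/(2πkL) per layer, in series:
R_carbon steel pipe wall = ln(21.7/17)/(2π×46.1×1) = 8.427×10^-4 K/W
R_polyisocyanurate foam = ln(81.7/21.7)/(2π×0.0234×1) = 9.017 K/W
R_outer film = 1/(h_o·2πr_oL) = 1/(6.99×2π×0.0817×1) = 0.2787 K/W
R_total = 9.297 K/W
Q = ΔT/R_total = 213/9.297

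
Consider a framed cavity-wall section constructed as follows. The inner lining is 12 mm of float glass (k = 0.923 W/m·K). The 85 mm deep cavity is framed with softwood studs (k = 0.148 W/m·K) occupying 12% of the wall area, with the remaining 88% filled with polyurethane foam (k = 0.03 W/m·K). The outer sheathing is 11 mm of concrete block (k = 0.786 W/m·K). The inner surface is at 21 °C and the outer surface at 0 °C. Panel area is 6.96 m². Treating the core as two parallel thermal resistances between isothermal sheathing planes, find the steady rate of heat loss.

Q ≈ 74.9 W

Sheathing layers in series; stud and cavity paths in parallel between them.
R_inner = 0.012/(0.923×6.96) = 0.001868 K/W
R_stud  = 0.085/(0.148×0.12×6.96) = 0.6876 K/W
R_cav   = 0.085/(0.03×0.88×6.96) = 0.4626 K/W
1/R_core = 1/R_stud + 1/R_cav → R_core = 0.2766 K/W
R_outer = 0.011/(0.786×6.96) = 0.002011 K/W
R_total = 0.2804 K/W
Q = ΔT/R_total = 21/0.2804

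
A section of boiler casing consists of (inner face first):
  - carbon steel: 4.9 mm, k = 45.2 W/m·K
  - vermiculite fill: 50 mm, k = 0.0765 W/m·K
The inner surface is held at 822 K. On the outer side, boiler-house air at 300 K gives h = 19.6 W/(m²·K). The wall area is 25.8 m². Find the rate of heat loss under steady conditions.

Q ≈ 19100 W

Treating each layer as a thermal resistance in series:
R_carbon steel = L/(kA) = 0.0049/(45.2×25.8) = 4.202×10^-6 K/W
R_vermiculite fill = L/(kA) = 0.05/(0.0765×25.8) = 0.02533 K/W
R_outer film = 1/(h_o·A) = 1/(19.6×25.8) = 0.001978 K/W
R_total = 0.02731 K/W
Q = ΔT / R_total = 522 / 0.02731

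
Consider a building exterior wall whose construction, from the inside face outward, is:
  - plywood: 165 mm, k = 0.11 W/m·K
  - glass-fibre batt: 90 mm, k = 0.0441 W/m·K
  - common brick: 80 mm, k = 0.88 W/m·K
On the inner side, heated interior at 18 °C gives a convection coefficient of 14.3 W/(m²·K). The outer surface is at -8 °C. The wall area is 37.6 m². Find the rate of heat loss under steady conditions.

Q ≈ 264 W

Thermal resistances in series:
R_inner film = 1/(h_i·A) = 1/(14.3×37.6) = 0.00186 K/W
R_plywood = L/(kA) = 0.165/(0.11×37.6) = 0.03989 K/W
R_glass-fibre batt = L/(kA) = 0.09/(0.0441×37.6) = 0.05428 K/W
R_common brick = L/(kA) = 0.08/(0.88×37.6) = 0.002418 K/W
R_total = 0.09845 K/W
Q = ΔT / R_total = 26 / 0.09845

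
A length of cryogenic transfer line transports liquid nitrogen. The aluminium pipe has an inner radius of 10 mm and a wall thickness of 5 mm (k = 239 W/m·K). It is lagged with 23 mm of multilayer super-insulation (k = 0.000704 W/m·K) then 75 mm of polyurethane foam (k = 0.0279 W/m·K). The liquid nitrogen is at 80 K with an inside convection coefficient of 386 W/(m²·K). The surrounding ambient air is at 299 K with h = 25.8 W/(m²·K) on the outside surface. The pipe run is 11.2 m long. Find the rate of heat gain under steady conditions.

Q ≈ 11.3 W

Per-layer cylindrical resistances, series-summed:
R_inner film = 1/(h_i·2πr₁L) = 1/(386×2π×0.01×11.2) = 0.003681 K/W
R_aluminium pipe wall = ln(15/10)/(2π×239×11.2) = 2.411×10^-5 K/W
R_multilayer super-insulation = ln(38/15)/(2π×0.000704×11.2) = 18.76 K/W
R_polyurethane foam = ln(113/38)/(2π×0.0279×11.2) = 0.5551 K/W
R_outer film = 1/(h_o·2πr_oL) = 1/(25.8×2π×0.113×11.2) = 0.004874 K/W
R_total = 19.33 K/W
Q = ΔT/R_total = 219/19.33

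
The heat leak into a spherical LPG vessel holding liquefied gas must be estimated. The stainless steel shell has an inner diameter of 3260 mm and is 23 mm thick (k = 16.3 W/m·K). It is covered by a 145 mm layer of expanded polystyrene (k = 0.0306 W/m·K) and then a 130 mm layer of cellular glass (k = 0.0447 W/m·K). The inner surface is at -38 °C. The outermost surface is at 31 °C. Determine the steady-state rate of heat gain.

Q ≈ 356 W

For a spherical shell R = (1/r₁ − 1/r₂)/(4πk); film R = 1/(h·4πr²). In series:
R_stainless steel shell = (1/1.63 − 1/1.653)/(4π×16.3) = 4.167×10^-5 K/W
R_expanded polystyrene = (1/1.653 − 1/1.798)/(4π×0.0306) = 0.1269 K/W
R_cellular glass = (1/1.798 − 1/1.928)/(4π×0.0447) = 0.06676 K/W
R_total = 0.1937 K/W
Q = ΔT/R_total = 69/0.1937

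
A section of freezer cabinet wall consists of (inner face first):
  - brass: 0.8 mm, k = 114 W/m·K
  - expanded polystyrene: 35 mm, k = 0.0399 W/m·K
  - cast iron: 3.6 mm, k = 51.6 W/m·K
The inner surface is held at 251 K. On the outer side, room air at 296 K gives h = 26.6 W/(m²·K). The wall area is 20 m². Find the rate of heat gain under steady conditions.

Q ≈ 984 W

Using the resistance-network approach (series):
R_brass = L/(kA) = 0.0008/(114×20) = 3.509×10^-7 K/W
R_expanded polystyrene = L/(kA) = 0.035/(0.0399×20) = 0.04386 K/W
R_cast iron = L/(kA) = 0.0036/(51.6×20) = 3.488×10^-6 K/W
R_outer film = 1/(h_o·A) = 1/(26.6×20) = 0.00188 K/W
R_total = 0.04574 K/W
Q = ΔT / R_total = 45 / 0.04574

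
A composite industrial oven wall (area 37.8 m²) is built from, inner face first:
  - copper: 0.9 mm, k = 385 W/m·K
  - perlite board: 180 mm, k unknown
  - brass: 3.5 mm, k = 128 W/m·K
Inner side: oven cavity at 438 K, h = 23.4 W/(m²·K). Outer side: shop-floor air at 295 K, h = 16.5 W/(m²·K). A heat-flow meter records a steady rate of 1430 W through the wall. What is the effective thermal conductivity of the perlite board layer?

k ≈ 0.049 W/(m·K)

Thermal resistances in series:
R_inner film = 1/(h_i·A) = 1/(23.4×37.8) = 0.001131 K/W
R_copper = L/(kA) = 0.0009/(385×37.8) = 6.184×10^-8 K/W
R_brass = L/(kA) = 0.0035/(128×37.8) = 7.234×10^-7 K/W
R_outer film = 1/(h_o·A) = 1/(16.5×37.8) = 0.001603 K/W
Sum of known resistances R_other = 0.002735 K/W
Total R = ΔT/Q = 143/1430 = 0.1 K/W
R_perlite board = R_total − R_other = 0.09727 K/W
k = L/(R·A) = 0.18/(0.09727×37.8)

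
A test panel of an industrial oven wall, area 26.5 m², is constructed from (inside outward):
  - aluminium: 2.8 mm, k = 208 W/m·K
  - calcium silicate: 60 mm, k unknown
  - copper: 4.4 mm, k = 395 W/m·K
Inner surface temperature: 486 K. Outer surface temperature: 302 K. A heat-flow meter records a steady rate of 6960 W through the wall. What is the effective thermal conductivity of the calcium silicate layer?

Using the resistance-network approach (series):
R_aluminium = L/(kA) = 0.0028/(208×26.5) = 5.08×10^-7 K/W
R_copper = L/(kA) = 0.0044/(395×26.5) = 4.203×10^-7 K/W
Sum of known resistances R_other = 9.283×10^-7 K/W
Total R = ΔT/Q = 184/6960 = 0.02644 K/W
R_calcium silicate = R_total − R_other = 0.02644 K/W
k = L/(R·A) = 0.06/(0.02644×26.5)

k ≈ 0.0856 W/(m·K)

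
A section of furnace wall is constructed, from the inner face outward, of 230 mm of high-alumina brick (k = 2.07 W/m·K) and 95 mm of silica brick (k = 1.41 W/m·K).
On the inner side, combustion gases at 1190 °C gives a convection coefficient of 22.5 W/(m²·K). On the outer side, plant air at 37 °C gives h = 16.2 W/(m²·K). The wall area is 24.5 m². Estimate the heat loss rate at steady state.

Using the resistance-network approach (series):
R_inner film = 1/(h_i·A) = 1/(22.5×24.5) = 0.001814 K/W
R_high-alumina brick = L/(kA) = 0.23/(2.07×24.5) = 0.004535 K/W
R_silica brick = L/(kA) = 0.095/(1.41×24.5) = 0.00275 K/W
R_outer film = 1/(h_o·A) = 1/(16.2×24.5) = 0.00252 K/W
R_total = 0.01162 K/W
Q = ΔT / R_total = 1153 / 0.01162

Q ≈ 99200 W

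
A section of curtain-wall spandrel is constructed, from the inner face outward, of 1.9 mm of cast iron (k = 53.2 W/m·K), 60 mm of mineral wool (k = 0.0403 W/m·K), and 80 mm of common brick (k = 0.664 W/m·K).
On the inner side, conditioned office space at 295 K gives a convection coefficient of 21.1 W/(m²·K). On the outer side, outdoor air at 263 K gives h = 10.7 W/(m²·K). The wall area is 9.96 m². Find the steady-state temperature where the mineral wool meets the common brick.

Model the wall as resistances in series:
R_inner film = 1/(h_i·A) = 1/(21.1×9.96) = 0.004758 K/W
R_cast iron = L/(kA) = 0.0019/(53.2×9.96) = 3.586×10^-6 K/W
R_mineral wool = L/(kA) = 0.06/(0.0403×9.96) = 0.1495 K/W
R_common brick = L/(kA) = 0.08/(0.664×9.96) = 0.0121 K/W
R_outer film = 1/(h_o·A) = 1/(10.7×9.96) = 0.009383 K/W
R_total = 0.1757 K/W;  Q = ΔT/R_total = 32/0.1757 = 182.1 W
T_interface = T_inner − Q·ΣR(inner→interface) = 295 − 182×0.1542

T ≈ 267 K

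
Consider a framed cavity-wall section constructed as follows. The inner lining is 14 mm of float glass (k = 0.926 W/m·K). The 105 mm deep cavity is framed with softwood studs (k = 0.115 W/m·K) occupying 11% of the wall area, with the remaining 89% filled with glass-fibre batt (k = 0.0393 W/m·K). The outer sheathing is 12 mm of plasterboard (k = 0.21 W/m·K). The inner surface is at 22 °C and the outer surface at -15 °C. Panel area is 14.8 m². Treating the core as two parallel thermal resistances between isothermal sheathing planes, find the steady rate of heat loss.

Sheathing layers in series; stud and cavity paths in parallel between them.
R_inner = 0.014/(0.926×14.8) = 0.001022 K/W
R_stud  = 0.105/(0.115×0.11×14.8) = 0.5608 K/W
R_cav   = 0.105/(0.0393×0.89×14.8) = 0.2028 K/W
1/R_core = 1/R_stud + 1/R_cav → R_core = 0.149 K/W
R_outer = 0.012/(0.21×14.8) = 0.003861 K/W
R_total = 0.1538 K/W
Q = ΔT/R_total = 37/0.1538

Q ≈ 241 W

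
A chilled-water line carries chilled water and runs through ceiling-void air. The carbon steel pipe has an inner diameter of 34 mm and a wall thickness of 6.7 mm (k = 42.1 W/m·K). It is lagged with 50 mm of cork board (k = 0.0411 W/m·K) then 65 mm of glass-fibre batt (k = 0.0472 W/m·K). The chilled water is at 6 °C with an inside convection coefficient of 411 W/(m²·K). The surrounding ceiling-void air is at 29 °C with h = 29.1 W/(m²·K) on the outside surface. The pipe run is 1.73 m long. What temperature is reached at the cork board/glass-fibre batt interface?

T ≈ 21.4 °C

For a radial system each layer contributes R = ln(r_out/r_in)/(2πkL); films add R = 1/(hA).
R_inner film = 1/(h_i·2πr₁L) = 1/(411×2π×0.017×1.73) = 0.01317 K/W
R_carbon steel pipe wall = ln(23.7/17)/(2π×42.1×1.73) = 7.261×10^-4 K/W
R_cork board = ln(73.7/23.7)/(2π×0.0411×1.73) = 2.539 K/W
R_glass-fibre batt = ln(138.7/73.7)/(2π×0.0472×1.73) = 1.232 K/W
R_outer film = 1/(h_o·2πr_oL) = 1/(29.1×2π×0.1387×1.73) = 0.02279 K/W
R_total = 3.809 K/W
Q = ΔT/R_total = 23/3.809
Q = 6.04 W
T_interface = T_inner + Q·ΣR(inner→interface) = 6 + 6.04×2.553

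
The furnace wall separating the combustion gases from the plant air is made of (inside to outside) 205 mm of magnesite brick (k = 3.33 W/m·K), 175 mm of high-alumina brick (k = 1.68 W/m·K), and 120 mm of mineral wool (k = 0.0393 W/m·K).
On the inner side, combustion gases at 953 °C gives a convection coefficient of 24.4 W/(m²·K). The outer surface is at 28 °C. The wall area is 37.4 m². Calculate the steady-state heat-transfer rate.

Q ≈ 10600 W

Series thermal resistances:
R_inner film = 1/(h_i·A) = 1/(24.4×37.4) = 0.001096 K/W
R_magnesite brick = L/(kA) = 0.205/(3.33×37.4) = 0.001646 K/W
R_high-alumina brick = L/(kA) = 0.175/(1.68×37.4) = 0.002785 K/W
R_mineral wool = L/(kA) = 0.12/(0.0393×37.4) = 0.08164 K/W
R_total = 0.08717 K/W
Q = ΔT / R_total = 925 / 0.08717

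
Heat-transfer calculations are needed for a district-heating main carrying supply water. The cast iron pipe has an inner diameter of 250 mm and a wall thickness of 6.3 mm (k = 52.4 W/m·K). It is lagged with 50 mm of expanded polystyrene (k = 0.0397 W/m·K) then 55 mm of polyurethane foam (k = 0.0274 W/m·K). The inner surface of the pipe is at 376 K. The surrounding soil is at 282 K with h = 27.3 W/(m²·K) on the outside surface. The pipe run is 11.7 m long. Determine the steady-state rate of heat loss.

Per-layer cylindrical resistances, series-summed:
R_cast iron pipe wall = ln(131.3/125)/(2π×52.4×11.7) = 1.276×10^-5 K/W
R_expanded polystyrene = ln(181.3/131.3)/(2π×0.0397×11.7) = 0.1106 K/W
R_polyurethane foam = ln(236.3/181.3)/(2π×0.0274×11.7) = 0.1315 K/W
R_outer film = 1/(h_o·2πr_oL) = 1/(27.3×2π×0.2363×11.7) = 0.002109 K/W
R_total = 0.2442 K/W
Q = ΔT/R_total = 94/0.2442

Q ≈ 385 W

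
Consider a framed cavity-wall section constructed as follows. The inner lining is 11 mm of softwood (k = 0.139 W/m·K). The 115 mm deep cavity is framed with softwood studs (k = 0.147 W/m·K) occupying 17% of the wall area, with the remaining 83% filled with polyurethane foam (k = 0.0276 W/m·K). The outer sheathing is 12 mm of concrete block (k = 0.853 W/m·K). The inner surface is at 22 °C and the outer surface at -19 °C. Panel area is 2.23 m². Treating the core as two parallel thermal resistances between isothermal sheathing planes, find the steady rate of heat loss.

Sheathing layers in series; stud and cavity paths in parallel between them.
R_inner = 0.011/(0.139×2.23) = 0.03549 K/W
R_stud  = 0.115/(0.147×0.17×2.23) = 2.064 K/W
R_cav   = 0.115/(0.0276×0.83×2.23) = 2.251 K/W
1/R_core = 1/R_stud + 1/R_cav → R_core = 1.077 K/W
R_outer = 0.012/(0.853×2.23) = 0.006309 K/W
R_total = 1.118 K/W
Q = ΔT/R_total = 41/1.118

Q ≈ 36.7 W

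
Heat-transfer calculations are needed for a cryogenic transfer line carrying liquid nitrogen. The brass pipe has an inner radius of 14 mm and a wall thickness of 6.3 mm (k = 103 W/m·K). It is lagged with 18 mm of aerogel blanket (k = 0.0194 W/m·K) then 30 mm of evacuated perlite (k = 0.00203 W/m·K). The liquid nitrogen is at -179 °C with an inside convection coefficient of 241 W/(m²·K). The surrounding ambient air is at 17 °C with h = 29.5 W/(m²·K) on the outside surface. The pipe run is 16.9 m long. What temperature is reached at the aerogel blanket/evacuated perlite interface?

Cylindrical conduction, so R = ln(r₂/r₁)/(2πkL) per layer, in series:
R_inner film = 1/(h_i·2πr₁L) = 1/(241×2π×0.014×16.9) = 0.002791 K/W
R_brass pipe wall = ln(20.3/14)/(2π×103×16.9) = 3.397×10^-5 K/W
R_aerogel blanket = ln(38.3/20.3)/(2π×0.0194×16.9) = 0.3082 K/W
R_evacuated perlite = ln(68.3/38.3)/(2π×0.00203×16.9) = 2.684 K/W
R_outer film = 1/(h_o·2πr_oL) = 1/(29.5×2π×0.0683×16.9) = 0.004674 K/W
R_total = 2.999 K/W
Q = ΔT/R_total = 196/2.999
Q = 65.4 W
T_interface = T_inner + Q·ΣR(inner→interface) = -179 + 65.4×0.311

T ≈ -159 °C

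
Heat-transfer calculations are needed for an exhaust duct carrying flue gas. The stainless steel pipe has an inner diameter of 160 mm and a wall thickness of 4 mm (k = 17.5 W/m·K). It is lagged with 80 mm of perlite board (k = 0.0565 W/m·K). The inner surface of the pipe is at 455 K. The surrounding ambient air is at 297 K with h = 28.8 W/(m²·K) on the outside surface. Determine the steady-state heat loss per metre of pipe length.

Cylindrical conduction, so R = ln(r₂/r₁)/(2πkL) per layer, in series:
R_stainless steel pipe wall = ln(84/80)/(2π×17.5×1) = 4.437×10^-4 K/W
R_perlite board = ln(164/84)/(2π×0.0565×1) = 1.885 K/W
R_outer film = 1/(h_o·2πr_oL) = 1/(28.8×2π×0.164×1) = 0.0337 K/W
R_total = 1.919 K/W
Q = ΔT/R_total = 158/1.919

q′ ≈ 82.3 W/m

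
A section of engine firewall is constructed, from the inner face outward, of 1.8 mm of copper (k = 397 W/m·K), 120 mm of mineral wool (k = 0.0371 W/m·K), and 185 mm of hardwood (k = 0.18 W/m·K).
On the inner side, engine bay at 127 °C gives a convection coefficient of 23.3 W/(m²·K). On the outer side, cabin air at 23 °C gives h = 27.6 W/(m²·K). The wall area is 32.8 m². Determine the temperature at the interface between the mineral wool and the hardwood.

T ≈ 48.5 °C

Thermal resistances in series:
R_inner film = 1/(h_i·A) = 1/(23.3×32.8) = 0.001308 K/W
R_copper = L/(kA) = 0.0018/(397×32.8) = 1.382×10^-7 K/W
R_mineral wool = L/(kA) = 0.12/(0.0371×32.8) = 0.09861 K/W
R_hardwood = L/(kA) = 0.185/(0.18×32.8) = 0.03133 K/W
R_outer film = 1/(h_o·A) = 1/(27.6×32.8) = 0.001105 K/W
R_total = 0.1324 K/W;  Q = ΔT/R_total = 104/0.1324 = 785.7 W
T_interface = T_inner − Q·ΣR(inner→interface) = 127 − 786×0.09992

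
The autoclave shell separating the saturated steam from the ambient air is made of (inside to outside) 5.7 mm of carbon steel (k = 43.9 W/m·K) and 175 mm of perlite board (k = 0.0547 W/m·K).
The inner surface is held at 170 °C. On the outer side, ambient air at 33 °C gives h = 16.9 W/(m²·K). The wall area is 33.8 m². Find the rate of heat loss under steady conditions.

Treating each layer as a thermal resistance in series:
R_carbon steel = L/(kA) = 0.0057/(43.9×33.8) = 3.841×10^-6 K/W
R_perlite board = L/(kA) = 0.175/(0.0547×33.8) = 0.09465 K/W
R_outer film = 1/(h_o·A) = 1/(16.9×33.8) = 0.001751 K/W
R_total = 0.09641 K/W
Q = ΔT / R_total = 137 / 0.09641

Q ≈ 1420 W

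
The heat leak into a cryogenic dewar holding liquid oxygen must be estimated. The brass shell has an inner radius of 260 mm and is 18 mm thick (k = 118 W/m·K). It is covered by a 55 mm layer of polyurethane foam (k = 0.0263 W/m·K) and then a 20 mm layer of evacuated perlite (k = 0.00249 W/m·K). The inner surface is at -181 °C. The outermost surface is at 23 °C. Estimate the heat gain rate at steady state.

Q ≈ 28.2 W

Each spherical layer contributes R = (1/r_i − 1/r_o)/(4πk):
R_brass shell = (1/0.26 − 1/0.278)/(4π×118) = 1.679×10^-4 K/W
R_polyurethane foam = (1/0.278 − 1/0.333)/(4π×0.0263) = 1.798 K/W
R_evacuated perlite = (1/0.333 − 1/0.353)/(4π×0.00249) = 5.438 K/W
R_total = 7.235 K/W
Q = ΔT/R_total = 204/7.235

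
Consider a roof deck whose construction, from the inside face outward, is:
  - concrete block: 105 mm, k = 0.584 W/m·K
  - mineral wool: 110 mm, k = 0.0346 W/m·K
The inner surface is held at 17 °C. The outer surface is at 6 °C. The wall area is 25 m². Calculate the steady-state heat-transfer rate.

Q ≈ 81.9 W

Model the wall as resistances in series:
R_concrete block = L/(kA) = 0.105/(0.584×25) = 0.007192 K/W
R_mineral wool = L/(kA) = 0.11/(0.0346×25) = 0.1272 K/W
R_total = 0.1344 K/W
Q = ΔT / R_total = 11 / 0.1344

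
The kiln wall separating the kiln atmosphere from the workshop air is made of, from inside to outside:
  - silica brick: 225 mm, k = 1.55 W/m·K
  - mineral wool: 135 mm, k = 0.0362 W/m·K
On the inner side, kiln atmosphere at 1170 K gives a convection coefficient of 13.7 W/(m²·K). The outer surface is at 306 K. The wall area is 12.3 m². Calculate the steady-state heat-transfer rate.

Q ≈ 2690 W

Model the wall as resistances in series:
R_inner film = 1/(h_i·A) = 1/(13.7×12.3) = 0.005934 K/W
R_silica brick = L/(kA) = 0.225/(1.55×12.3) = 0.0118 K/W
R_mineral wool = L/(kA) = 0.135/(0.0362×12.3) = 0.3032 K/W
R_total = 0.3209 K/W
Q = ΔT / R_total = 864 / 0.3209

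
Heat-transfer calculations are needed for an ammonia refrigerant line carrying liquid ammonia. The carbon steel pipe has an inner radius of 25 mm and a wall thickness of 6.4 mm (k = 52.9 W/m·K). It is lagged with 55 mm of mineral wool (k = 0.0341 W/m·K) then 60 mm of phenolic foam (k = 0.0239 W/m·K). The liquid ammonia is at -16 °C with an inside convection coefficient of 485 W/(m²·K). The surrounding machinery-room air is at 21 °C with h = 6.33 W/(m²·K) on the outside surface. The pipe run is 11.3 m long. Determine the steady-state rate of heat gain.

Per-layer cylindrical resistances, series-summed:
R_inner film = 1/(h_i·2πr₁L) = 1/(485×2π×0.025×11.3) = 0.001162 K/W
R_carbon steel pipe wall = ln(31.4/25)/(2π×52.9×11.3) = 6.069×10^-5 K/W
R_mineral wool = ln(86.4/31.4)/(2π×0.0341×11.3) = 0.4181 K/W
R_phenolic foam = ln(146.4/86.4)/(2π×0.0239×11.3) = 0.3108 K/W
R_outer film = 1/(h_o·2πr_oL) = 1/(6.33×2π×0.1464×11.3) = 0.0152 K/W
R_total = 0.7453 K/W
Q = ΔT/R_total = 37/0.7453

Q ≈ 49.6 W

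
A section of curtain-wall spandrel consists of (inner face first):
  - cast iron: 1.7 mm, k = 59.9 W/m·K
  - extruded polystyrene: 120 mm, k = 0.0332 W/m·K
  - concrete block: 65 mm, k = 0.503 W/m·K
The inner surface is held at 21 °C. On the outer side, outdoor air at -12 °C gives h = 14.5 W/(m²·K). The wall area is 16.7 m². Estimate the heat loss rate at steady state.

Q ≈ 145 W

Series thermal resistances:
R_cast iron = L/(kA) = 0.0017/(59.9×16.7) = 1.699×10^-6 K/W
R_extruded polystyrene = L/(kA) = 0.12/(0.0332×16.7) = 0.2164 K/W
R_concrete block = L/(kA) = 0.065/(0.503×16.7) = 0.007738 K/W
R_outer film = 1/(h_o·A) = 1/(14.5×16.7) = 0.00413 K/W
R_total = 0.2283 K/W
Q = ΔT / R_total = 33 / 0.2283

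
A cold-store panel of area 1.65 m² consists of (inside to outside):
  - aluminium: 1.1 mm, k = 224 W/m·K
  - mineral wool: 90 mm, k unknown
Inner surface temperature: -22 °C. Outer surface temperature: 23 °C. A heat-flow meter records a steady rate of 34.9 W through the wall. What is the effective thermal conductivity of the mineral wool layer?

k ≈ 0.0423 W/(m·K)

Series thermal resistances:
R_aluminium = L/(kA) = 0.0011/(224×1.65) = 2.976×10^-6 K/W
Sum of known resistances R_other = 2.976×10^-6 K/W
Total R = ΔT/Q = 45/34.9 = 1.289 K/W
R_mineral wool = R_total − R_other = 1.289 K/W
k = L/(R·A) = 0.09/(1.289×1.65)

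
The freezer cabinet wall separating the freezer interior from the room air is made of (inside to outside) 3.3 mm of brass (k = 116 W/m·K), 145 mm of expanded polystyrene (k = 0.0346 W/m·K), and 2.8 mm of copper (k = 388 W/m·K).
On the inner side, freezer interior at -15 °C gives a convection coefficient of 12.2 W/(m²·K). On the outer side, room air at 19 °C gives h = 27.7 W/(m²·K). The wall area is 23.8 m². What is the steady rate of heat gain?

Model the wall as resistances in series:
R_inner film = 1/(h_i·A) = 1/(12.2×23.8) = 0.003444 K/W
R_brass = L/(kA) = 0.0033/(116×23.8) = 1.195×10^-6 K/W
R_expanded polystyrene = L/(kA) = 0.145/(0.0346×23.8) = 0.1761 K/W
R_copper = L/(kA) = 0.0028/(388×23.8) = 3.032×10^-7 K/W
R_outer film = 1/(h_o·A) = 1/(27.7×23.8) = 0.001517 K/W
R_total = 0.181 K/W
Q = ΔT / R_total = 34 / 0.181

Q ≈ 188 W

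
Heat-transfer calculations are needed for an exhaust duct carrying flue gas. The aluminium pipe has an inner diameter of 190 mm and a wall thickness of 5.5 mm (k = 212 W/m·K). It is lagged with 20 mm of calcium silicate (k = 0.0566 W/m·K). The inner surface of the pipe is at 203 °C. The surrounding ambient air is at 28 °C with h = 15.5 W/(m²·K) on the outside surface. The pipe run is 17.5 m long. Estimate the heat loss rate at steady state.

Q ≈ 5140 W

Radial resistances (cylindrical: R_cond = ln(r_o/r_i)/(2πkL), R_conv = 1/(h·2πrL)):
R_aluminium pipe wall = ln(100.5/95)/(2π×212×17.5) = 2.414×10^-6 K/W
R_calcium silicate = ln(120.5/100.5)/(2π×0.0566×17.5) = 0.02916 K/W
R_outer film = 1/(h_o·2πr_oL) = 1/(15.5×2π×0.1205×17.5) = 0.004869 K/W
R_total = 0.03403 K/W
Q = ΔT/R_total = 175/0.03403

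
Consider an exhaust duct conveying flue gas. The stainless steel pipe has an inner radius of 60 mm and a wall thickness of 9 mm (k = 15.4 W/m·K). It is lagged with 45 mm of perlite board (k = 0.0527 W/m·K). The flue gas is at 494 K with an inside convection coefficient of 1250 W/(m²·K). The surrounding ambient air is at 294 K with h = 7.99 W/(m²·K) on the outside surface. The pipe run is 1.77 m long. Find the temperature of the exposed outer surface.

Cylindrical conduction, so R = ln(r₂/r₁)/(2πkL) per layer, in series:
R_inner film = 1/(h_i·2πr₁L) = 1/(1250×2π×0.06×1.77) = 0.001199 K/W
R_stainless steel pipe wall = ln(69/60)/(2π×15.4×1.77) = 8.16×10^-4 K/W
R_perlite board = ln(114/69)/(2π×0.0527×1.77) = 0.8567 K/W
R_outer film = 1/(h_o·2πr_oL) = 1/(7.99×2π×0.114×1.77) = 0.09872 K/W
R_total = 0.9574 K/W
Q = ΔT/R_total = 200/0.9574
Q = 209 W
T_interface = T_inner − Q·ΣR(inner→interface) = 494 − 209×0.8587

T ≈ 315 K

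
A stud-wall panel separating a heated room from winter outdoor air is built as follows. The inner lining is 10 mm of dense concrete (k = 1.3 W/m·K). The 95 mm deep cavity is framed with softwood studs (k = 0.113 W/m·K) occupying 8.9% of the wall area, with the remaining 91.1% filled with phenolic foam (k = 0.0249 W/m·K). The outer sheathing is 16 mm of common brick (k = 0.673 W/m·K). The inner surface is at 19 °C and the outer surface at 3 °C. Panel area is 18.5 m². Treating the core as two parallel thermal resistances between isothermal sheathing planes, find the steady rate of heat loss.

Sheathing layers in series; stud and cavity paths in parallel between them.
R_inner = 0.01/(1.3×18.5) = 4.158×10^-4 K/W
R_stud  = 0.095/(0.113×0.089×18.5) = 0.5106 K/W
R_cav   = 0.095/(0.0249×0.911×18.5) = 0.2264 K/W
1/R_core = 1/R_stud + 1/R_cav → R_core = 0.1568 K/W
R_outer = 0.016/(0.673×18.5) = 0.001285 K/W
R_total = 0.1585 K/W
Q = ΔT/R_total = 16/0.1585

Q ≈ 101 W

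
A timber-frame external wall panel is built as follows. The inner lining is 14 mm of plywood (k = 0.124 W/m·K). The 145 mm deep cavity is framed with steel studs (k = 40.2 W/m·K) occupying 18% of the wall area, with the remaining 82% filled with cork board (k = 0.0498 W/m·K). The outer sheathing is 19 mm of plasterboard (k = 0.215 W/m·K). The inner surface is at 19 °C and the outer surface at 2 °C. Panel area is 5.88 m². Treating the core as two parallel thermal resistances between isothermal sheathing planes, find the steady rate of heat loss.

Q ≈ 452 W

Sheathing layers in series; stud and cavity paths in parallel between them.
R_inner = 0.014/(0.124×5.88) = 0.0192 K/W
R_stud  = 0.145/(40.2×0.18×5.88) = 0.003408 K/W
R_cav   = 0.145/(0.0498×0.82×5.88) = 0.6039 K/W
1/R_core = 1/R_stud + 1/R_cav → R_core = 0.003389 K/W
R_outer = 0.019/(0.215×5.88) = 0.01503 K/W
R_total = 0.03762 K/W
Q = ΔT/R_total = 17/0.03762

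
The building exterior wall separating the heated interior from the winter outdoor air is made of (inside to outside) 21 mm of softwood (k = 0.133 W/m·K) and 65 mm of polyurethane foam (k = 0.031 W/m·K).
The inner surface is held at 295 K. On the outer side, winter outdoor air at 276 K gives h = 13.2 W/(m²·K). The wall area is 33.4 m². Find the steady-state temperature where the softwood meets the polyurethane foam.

Treating each layer as a thermal resistance in series:
R_softwood = L/(kA) = 0.021/(0.133×33.4) = 0.004727 K/W
R_polyurethane foam = L/(kA) = 0.065/(0.031×33.4) = 0.06278 K/W
R_outer film = 1/(h_o·A) = 1/(13.2×33.4) = 0.002268 K/W
R_total = 0.06977 K/W;  Q = ΔT/R_total = 19/0.06977 = 272.3 W
T_interface = T_inner − Q·ΣR(inner→interface) = 295 − 272×0.004727

T ≈ 294 K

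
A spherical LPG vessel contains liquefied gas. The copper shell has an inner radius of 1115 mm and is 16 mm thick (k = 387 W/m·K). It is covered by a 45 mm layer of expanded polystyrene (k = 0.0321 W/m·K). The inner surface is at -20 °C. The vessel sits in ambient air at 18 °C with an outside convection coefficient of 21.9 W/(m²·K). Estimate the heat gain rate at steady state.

Q ≈ 439 W

Radial (spherical) resistances in series:
R_copper shell = (1/1.115 − 1/1.131)/(4π×387) = 2.609×10^-6 K/W
R_expanded polystyrene = (1/1.131 − 1/1.176)/(4π×0.0321) = 0.08387 K/W
R_outer film = 1/(h·4πr_o²) = 1/(21.9×4π×1.176²) = 0.002627 K/W
R_total = 0.0865 K/W
Q = ΔT/R_total = 38/0.0865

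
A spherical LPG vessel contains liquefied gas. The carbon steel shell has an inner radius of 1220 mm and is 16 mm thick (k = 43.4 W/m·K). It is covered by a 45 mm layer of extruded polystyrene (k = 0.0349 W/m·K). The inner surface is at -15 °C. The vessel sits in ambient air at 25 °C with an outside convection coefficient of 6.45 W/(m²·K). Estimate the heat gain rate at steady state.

Radial (spherical) resistances in series:
R_carbon steel shell = (1/1.22 − 1/1.236)/(4π×43.4) = 1.946×10^-5 K/W
R_extruded polystyrene = (1/1.236 − 1/1.281)/(4π×0.0349) = 0.06481 K/W
R_outer film = 1/(h·4πr_o²) = 1/(6.45×4π×1.281²) = 0.007519 K/W
R_total = 0.07234 K/W
Q = ΔT/R_total = 40/0.07234

Q ≈ 553 W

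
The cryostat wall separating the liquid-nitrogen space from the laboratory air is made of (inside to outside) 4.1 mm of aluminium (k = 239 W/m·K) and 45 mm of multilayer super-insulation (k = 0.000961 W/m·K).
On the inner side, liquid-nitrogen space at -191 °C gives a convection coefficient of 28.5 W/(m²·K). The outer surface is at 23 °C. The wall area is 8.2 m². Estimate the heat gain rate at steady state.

Q ≈ 37.4 W

Treating each layer as a thermal resistance in series:
R_inner film = 1/(h_i·A) = 1/(28.5×8.2) = 0.004279 K/W
R_aluminium = L/(kA) = 0.0041/(239×8.2) = 2.092×10^-6 K/W
R_multilayer super-insulation = L/(kA) = 0.045/(0.000961×8.2) = 5.711 K/W
R_total = 5.715 K/W
Q = ΔT / R_total = 214 / 5.715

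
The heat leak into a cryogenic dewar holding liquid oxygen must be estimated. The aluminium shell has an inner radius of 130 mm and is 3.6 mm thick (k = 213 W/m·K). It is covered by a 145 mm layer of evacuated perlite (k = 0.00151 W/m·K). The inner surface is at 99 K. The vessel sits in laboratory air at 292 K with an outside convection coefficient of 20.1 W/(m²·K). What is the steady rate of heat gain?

Radial (spherical) resistances in series:
R_aluminium shell = (1/0.13 − 1/0.1336)/(4π×213) = 7.744×10^-5 K/W
R_evacuated perlite = (1/0.1336 − 1/0.2786)/(4π×0.00151) = 205.3 K/W
R_outer film = 1/(h·4πr_o²) = 1/(20.1×4π×0.2786²) = 0.05101 K/W
R_total = 205.4 K/W
Q = ΔT/R_total = 193/205.4

Q ≈ 0.94 W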